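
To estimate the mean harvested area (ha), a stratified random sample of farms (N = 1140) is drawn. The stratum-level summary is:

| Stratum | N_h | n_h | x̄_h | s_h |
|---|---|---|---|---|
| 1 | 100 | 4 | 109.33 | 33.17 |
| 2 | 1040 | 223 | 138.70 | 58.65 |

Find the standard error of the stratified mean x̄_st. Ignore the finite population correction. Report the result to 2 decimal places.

V̂(x̄_st) = Σ W_h² s_h²/n_h, with W_h = N_h/N and N = 1140:
  stratum 1: (100/1140)²·33.17²/4 = 2.11651
  stratum 2: (1040/1140)²·58.65²/223 = 12.8377
V̂(x̄_st) = 14.9542
SE(x̄_st) = √14.9542 = 3.86707

SE(x̄_st) ≈ 3.87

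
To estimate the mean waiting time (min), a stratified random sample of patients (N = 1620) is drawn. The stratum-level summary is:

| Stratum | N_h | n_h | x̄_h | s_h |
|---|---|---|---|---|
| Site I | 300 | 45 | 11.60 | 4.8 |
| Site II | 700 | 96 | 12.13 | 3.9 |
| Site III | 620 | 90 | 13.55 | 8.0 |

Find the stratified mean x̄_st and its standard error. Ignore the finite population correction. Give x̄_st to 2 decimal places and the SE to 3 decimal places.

x̄_st ≈ 12.58, SE ≈ 0.389

x̄_st = Σ W_h x̄_h = (300·11.60 + 700·12.13 + 620·13.55)/1620 = 12.57531
V̂(x̄_st) = Σ W_h² s_h²/n_h, with W_h = N_h/N and N = 1620:
  stratum Site I: (300/1620)²·4.8²/45 = 0.0175583
  stratum Site II: (700/1620)²·3.9²/96 = 0.0295818
  stratum Site III: (620/1620)²·8.0²/90 = 0.104158
V̂(x̄_st) = 0.151298
SE(x̄_st) = √0.151298 = 0.38897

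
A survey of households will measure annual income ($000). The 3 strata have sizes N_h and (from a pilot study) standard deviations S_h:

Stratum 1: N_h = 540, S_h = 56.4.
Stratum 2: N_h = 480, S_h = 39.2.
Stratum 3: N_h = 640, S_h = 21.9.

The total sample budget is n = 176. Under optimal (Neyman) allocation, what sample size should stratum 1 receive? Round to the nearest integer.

Neyman allocation: n_h = n · N_h S_h / Σ N_i S_i, with n = 176.
  stratum 1: N_h·S_h = 540·56.4 = 30456.00
  stratum 2: N_h·S_h = 480·39.2 = 18816.00
  stratum 3: N_h·S_h = 640·21.9 = 14016.00
Σ N_h S_h = 63288.00
n for stratum 1 = 176·30456.00/63288.00 = 84.696 → 85

85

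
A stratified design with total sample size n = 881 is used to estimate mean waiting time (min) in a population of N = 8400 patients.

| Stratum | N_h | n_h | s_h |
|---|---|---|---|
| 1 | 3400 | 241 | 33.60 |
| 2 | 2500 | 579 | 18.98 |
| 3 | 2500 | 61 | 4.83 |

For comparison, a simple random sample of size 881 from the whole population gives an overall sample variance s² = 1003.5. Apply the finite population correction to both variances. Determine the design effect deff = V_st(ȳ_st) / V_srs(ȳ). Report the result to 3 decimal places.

V̂(ȳ_st) = Σ W_h² (1 − n_h/N_h) s_h²/n_h, with W_h = N_h/N and N = 8400:
  stratum 1: (3400/8400)²·(1 − 241/3400)·33.60²/241 = 0.713069
  stratum 2: (2500/8400)²·(1 − 579/2500)·18.98²/579 = 0.042347
  stratum 3: (2500/8400)²·(1 − 61/2500)·4.83²/61 = 0.0330489
V_st = 0.788465
V_srs = (1 − 881/8400)·1003.5/881 = 1.01958
deff = V_st / V_srs = 0.788465/1.01958 = 0.7733

deff ≈ 0.773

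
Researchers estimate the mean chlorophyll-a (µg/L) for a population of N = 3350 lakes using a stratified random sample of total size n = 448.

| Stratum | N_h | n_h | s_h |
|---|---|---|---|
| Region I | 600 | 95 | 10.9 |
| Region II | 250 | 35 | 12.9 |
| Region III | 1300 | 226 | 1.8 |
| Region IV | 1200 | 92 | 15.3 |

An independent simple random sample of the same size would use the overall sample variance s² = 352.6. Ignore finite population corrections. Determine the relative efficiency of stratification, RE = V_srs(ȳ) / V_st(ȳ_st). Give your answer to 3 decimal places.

RE ≈ 1.991

V̂(ȳ_st) = Σ W_h² s_h²/n_h, with W_h = N_h/N and N = 3350:
  stratum Region I: (600/3350)²·10.9²/95 = 0.0401183
  stratum Region II: (250/3350)²·12.9²/35 = 0.026479
  stratum Region III: (1300/3350)²·1.8²/226 = 0.00215891
  stratum Region IV: (1200/3350)²·15.3²/92 = 0.326489
V_st = 0.395245
V_srs = s²/n = 352.6/448 = 0.787054
Relative efficiency = V_srs / V_st = 0.787054/0.395245 = 1.9913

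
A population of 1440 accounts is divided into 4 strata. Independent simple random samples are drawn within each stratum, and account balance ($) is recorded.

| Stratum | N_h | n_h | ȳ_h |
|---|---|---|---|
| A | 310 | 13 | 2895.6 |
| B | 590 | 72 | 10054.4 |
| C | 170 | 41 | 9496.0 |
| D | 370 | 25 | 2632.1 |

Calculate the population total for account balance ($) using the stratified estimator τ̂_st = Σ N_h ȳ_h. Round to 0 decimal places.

τ̂_st = Σ N_h ȳ_h = 310·2895.6 + 590·10054.4 + 170·9496.0 + 370·2632.1 = 9417929

τ̂_st ≈ 9417929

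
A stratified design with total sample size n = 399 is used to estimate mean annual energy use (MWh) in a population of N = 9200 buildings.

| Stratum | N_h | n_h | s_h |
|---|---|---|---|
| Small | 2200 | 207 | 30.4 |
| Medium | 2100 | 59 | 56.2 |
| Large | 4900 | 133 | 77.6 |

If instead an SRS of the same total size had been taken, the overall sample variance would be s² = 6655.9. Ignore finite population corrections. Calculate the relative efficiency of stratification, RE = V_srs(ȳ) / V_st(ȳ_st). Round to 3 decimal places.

RE ≈ 1.050

V̂(ȳ_st) = Σ W_h² s_h²/n_h, with W_h = N_h/N and N = 9200:
  stratum Small: (2200/9200)²·30.4²/207 = 0.255297
  stratum Medium: (2100/9200)²·56.2²/59 = 2.78923
  stratum Large: (4900/9200)²·77.6²/133 = 12.8436
V_st = 15.8882
V_srs = s²/n = 6655.9/399 = 16.6815
Relative efficiency = V_srs / V_st = 16.6815/15.8882 = 1.0499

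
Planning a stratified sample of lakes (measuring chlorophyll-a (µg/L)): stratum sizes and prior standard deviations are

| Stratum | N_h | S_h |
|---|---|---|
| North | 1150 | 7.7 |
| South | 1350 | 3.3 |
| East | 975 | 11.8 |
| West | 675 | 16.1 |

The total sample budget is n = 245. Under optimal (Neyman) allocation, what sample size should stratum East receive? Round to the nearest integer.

Neyman allocation: n_h = n · N_h S_h / Σ N_i S_i, with n = 245.
  stratum North: N_h·S_h = 1150·7.7 = 8855.00
  stratum South: N_h·S_h = 1350·3.3 = 4455.00
  stratum East: N_h·S_h = 975·11.8 = 11505.00
  stratum West: N_h·S_h = 675·16.1 = 10867.50
Σ N_h S_h = 35682.50
n for stratum East = 245·11505.00/35682.50 = 78.995 → 79

79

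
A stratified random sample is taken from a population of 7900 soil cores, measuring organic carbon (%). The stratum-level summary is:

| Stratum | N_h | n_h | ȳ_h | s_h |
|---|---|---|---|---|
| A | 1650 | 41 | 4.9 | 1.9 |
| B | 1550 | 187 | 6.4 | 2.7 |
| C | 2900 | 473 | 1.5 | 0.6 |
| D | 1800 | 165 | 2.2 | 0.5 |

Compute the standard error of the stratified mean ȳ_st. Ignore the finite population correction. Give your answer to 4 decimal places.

SE(ȳ_st) ≈ 0.0743

V̂(ȳ_st) = Σ W_h² s_h²/n_h, with W_h = N_h/N and N = 7900:
  stratum A: (1650/7900)²·1.9²/41 = 0.00384094
  stratum B: (1550/7900)²·2.7²/187 = 0.0015007
  stratum C: (2900/7900)²·0.6²/473 = 0.000102561
  stratum D: (1800/7900)²·0.5²/165 = 7.86587e-05
V̂(ȳ_st) = 0.00552286
SE(ȳ_st) = √0.00552286 = 0.0743159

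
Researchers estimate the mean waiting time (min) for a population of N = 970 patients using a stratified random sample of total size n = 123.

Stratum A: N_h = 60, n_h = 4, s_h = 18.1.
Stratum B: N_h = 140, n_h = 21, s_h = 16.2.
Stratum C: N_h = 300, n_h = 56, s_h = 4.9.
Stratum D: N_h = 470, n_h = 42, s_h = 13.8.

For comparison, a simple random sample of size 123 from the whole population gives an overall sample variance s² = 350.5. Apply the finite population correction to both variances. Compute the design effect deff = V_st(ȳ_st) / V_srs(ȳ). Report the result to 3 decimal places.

V̂(ȳ_st) = Σ W_h² (1 − n_h/N_h) s_h²/n_h, with W_h = N_h/N and N = 970:
  stratum A: (60/970)²·(1 − 4/60)·18.1²/4 = 0.292478
  stratum B: (140/970)²·(1 − 21/140)·16.2²/21 = 0.22128
  stratum C: (300/970)²·(1 − 56/300)·4.9²/56 = 0.0333558
  stratum D: (470/970)²·(1 − 42/470)·13.8²/42 = 0.969409
V_st = 1.51652
V_srs = (1 − 123/970)·350.5/123 = 2.48825
deff = V_st / V_srs = 1.51652/2.48825 = 0.6095

deff ≈ 0.609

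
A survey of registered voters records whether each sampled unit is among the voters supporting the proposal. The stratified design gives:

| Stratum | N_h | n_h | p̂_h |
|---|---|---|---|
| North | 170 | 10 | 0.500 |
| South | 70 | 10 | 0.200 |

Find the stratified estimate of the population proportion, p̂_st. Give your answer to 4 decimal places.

p̂_st ≈ 0.4125

N = 240; stratum weights W_h = N_h/N.
p̂_st = Σ W_h p̂_h = (170·0.500 + 70·0.200)/240 = 0.41250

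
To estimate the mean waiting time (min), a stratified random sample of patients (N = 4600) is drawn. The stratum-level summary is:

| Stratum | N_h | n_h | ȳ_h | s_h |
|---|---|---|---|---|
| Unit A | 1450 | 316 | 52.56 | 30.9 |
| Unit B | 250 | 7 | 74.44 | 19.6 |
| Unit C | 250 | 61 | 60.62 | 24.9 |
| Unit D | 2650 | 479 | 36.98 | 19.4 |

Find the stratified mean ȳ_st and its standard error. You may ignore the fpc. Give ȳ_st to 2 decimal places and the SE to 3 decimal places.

ȳ_st = Σ W_h ȳ_h = (1450·52.56 + 250·74.44 + 250·60.62 + 2650·36.98)/4600 = 45.21174
V̂(ȳ_st) = Σ W_h² s_h²/n_h, with W_h = N_h/N and N = 4600:
  stratum Unit A: (1450/4600)²·30.9²/316 = 0.300227
  stratum Unit B: (250/4600)²·19.6²/7 = 0.162098
  stratum Unit C: (250/4600)²·24.9²/61 = 0.0300216
  stratum Unit D: (2650/4600)²·19.4²/479 = 0.260762
V̂(ȳ_st) = 0.753109
SE(ȳ_st) = √0.753109 = 0.867819

ȳ_st ≈ 45.21, SE ≈ 0.868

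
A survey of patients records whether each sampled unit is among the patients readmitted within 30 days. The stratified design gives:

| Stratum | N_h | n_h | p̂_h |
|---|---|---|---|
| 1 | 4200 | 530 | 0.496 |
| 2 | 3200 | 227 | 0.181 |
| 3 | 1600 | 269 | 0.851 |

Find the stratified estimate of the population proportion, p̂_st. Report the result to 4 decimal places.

N = 9000; stratum weights W_h = N_h/N.
p̂_st = Σ W_h p̂_h = (4200·0.496 + 3200·0.181 + 1600·0.851)/9000 = 0.44711

p̂_st ≈ 0.4471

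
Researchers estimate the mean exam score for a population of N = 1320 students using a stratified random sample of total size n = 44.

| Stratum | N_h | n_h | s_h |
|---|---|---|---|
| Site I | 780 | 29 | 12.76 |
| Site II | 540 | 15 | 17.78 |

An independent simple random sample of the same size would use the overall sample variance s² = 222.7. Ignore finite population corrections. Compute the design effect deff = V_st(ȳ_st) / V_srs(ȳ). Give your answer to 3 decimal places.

deff ≈ 1.084

V̂(ȳ_st) = Σ W_h² s_h²/n_h, with W_h = N_h/N and N = 1320:
  stratum Site I: (780/1320)²·12.76²/29 = 1.9604
  stratum Site II: (540/1320)²·17.78²/15 = 3.52705
V_st = 5.48745
V_srs = s²/n = 222.7/44 = 5.06136
deff = V_st / V_srs = 5.48745/5.06136 = 1.0842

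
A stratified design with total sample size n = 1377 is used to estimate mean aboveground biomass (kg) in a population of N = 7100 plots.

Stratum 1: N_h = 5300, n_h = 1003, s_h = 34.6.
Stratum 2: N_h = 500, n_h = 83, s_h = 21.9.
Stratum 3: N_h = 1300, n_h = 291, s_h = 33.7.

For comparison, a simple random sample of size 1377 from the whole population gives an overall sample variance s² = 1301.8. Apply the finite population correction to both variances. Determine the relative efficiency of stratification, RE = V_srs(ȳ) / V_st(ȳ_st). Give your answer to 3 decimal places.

RE ≈ 1.146

V̂(ȳ_st) = Σ W_h² (1 − n_h/N_h) s_h²/n_h, with W_h = N_h/N and N = 7100:
  stratum 1: (5300/7100)²·(1 − 1003/5300)·34.6²/1003 = 0.539232
  stratum 2: (500/7100)²·(1 − 83/500)·21.9²/83 = 0.0239001
  stratum 3: (1300/7100)²·(1 − 291/1300)·33.7²/291 = 0.101551
V_st = 0.664683
V_srs = (1 − 1377/7100)·1301.8/1377 = 0.762036
Relative efficiency = V_srs / V_st = 0.762036/0.664683 = 1.1465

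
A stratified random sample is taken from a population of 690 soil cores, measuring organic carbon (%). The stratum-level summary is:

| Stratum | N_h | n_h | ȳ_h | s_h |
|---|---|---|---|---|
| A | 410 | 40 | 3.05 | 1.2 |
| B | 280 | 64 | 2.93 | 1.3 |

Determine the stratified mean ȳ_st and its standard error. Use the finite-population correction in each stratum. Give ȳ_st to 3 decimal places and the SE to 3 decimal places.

ȳ_st = Σ W_h ȳ_h = (410·3.05 + 280·2.93)/690 = 3.00130
V̂(ȳ_st) = Σ W_h² (1 − n_h/N_h) s_h²/n_h, with W_h = N_h/N and N = 690:
  stratum A: (410/690)²·(1 − 40/410)·1.2²/40 = 0.0114707
  stratum B: (280/690)²·(1 − 64/280)·1.3²/64 = 0.00335444
V̂(ȳ_st) = 0.0148251
SE(ȳ_st) = √0.0148251 = 0.121759

ȳ_st ≈ 3.001, SE ≈ 0.122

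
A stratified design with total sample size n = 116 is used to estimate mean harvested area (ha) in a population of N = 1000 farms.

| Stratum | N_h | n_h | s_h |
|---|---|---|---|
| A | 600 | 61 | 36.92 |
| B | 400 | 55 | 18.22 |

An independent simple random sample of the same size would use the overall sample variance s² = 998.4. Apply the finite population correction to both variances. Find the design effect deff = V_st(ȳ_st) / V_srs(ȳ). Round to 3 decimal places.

V̂(ȳ_st) = Σ W_h² (1 − n_h/N_h) s_h²/n_h, with W_h = N_h/N and N = 1000:
  stratum A: (600/1000)²·(1 − 61/600)·36.92²/61 = 7.22659
  stratum B: (400/1000)²·(1 − 55/400)·18.22²/55 = 0.832939
V_st = 8.05953
V_srs = (1 − 116/1000)·998.4/116 = 7.6085
deff = V_st / V_srs = 8.05953/7.6085 = 1.0593

deff ≈ 1.059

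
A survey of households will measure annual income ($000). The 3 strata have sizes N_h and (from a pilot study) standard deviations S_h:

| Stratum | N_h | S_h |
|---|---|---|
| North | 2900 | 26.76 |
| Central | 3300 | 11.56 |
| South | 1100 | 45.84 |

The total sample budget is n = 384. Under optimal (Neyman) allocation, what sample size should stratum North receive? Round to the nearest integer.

Neyman allocation: n_h = n · N_h S_h / Σ N_i S_i, with n = 384.
  stratum North: N_h·S_h = 2900·26.76 = 77604.00
  stratum Central: N_h·S_h = 3300·11.56 = 38148.00
  stratum South: N_h·S_h = 1100·45.84 = 50424.00
Σ N_h S_h = 166176.00
n for stratum North = 384·77604.00/166176.00 = 179.328 → 179

179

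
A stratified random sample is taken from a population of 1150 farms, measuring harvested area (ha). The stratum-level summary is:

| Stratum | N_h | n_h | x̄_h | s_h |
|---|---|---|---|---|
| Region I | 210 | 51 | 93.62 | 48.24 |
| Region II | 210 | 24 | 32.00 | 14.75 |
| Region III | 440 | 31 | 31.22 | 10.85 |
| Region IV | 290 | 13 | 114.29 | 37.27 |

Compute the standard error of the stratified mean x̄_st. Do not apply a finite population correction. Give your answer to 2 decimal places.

V̂(x̄_st) = Σ W_h² s_h²/n_h, with W_h = N_h/N and N = 1150:
  stratum Region I: (210/1150)²·48.24²/51 = 1.52155
  stratum Region II: (210/1150)²·14.75²/24 = 0.302284
  stratum Region III: (440/1150)²·10.85²/31 = 0.555914
  stratum Region IV: (290/1150)²·37.27²/13 = 6.79479
V̂(x̄_st) = 9.17454
SE(x̄_st) = √9.17454 = 3.02895

SE(x̄_st) ≈ 3.03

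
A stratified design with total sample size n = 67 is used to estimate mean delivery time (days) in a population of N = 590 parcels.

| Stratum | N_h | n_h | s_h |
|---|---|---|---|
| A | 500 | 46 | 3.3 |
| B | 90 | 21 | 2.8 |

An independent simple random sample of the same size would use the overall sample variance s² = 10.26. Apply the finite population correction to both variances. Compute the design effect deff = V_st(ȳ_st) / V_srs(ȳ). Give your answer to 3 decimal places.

V̂(ȳ_st) = Σ W_h² (1 − n_h/N_h) s_h²/n_h, with W_h = N_h/N and N = 590:
  stratum A: (500/590)²·(1 − 46/500)·3.3²/46 = 0.15438
  stratum B: (90/590)²·(1 − 21/90)·2.8²/21 = 0.00666016
V_st = 0.16104
V_srs = (1 − 67/590)·10.26/67 = 0.135744
deff = V_st / V_srs = 0.16104/0.135744 = 1.1863

deff ≈ 1.186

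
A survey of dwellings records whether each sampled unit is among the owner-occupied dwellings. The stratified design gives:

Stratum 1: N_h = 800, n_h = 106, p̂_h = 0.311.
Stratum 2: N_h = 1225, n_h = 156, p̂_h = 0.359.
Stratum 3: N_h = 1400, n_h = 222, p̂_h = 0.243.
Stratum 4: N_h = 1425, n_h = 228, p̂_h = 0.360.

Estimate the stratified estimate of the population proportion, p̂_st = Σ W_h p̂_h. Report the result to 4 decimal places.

N = 4850; stratum weights W_h = N_h/N.
p̂_st = Σ W_h p̂_h = (800·0.311 + 1225·0.359 + 1400·0.243 + 1425·0.360)/4850 = 0.31789

p̂_st ≈ 0.3179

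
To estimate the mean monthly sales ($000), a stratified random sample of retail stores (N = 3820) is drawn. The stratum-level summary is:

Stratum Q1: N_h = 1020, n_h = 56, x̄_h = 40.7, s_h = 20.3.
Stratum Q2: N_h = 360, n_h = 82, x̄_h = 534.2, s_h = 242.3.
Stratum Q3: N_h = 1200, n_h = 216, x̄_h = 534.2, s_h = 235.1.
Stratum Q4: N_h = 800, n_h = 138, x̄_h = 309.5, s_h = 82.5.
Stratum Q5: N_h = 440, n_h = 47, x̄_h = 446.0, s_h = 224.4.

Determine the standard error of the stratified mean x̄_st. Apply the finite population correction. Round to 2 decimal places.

V̂(x̄_st) = Σ W_h² (1 − n_h/N_h) s_h²/n_h, with W_h = N_h/N and N = 3820:
  stratum Q1: (1020/3820)²·(1 − 56/1020)·20.3²/56 = 0.495855
  stratum Q2: (360/3820)²·(1 − 82/360)·242.3²/82 = 4.91036
  stratum Q3: (1200/3820)²·(1 − 216/1200)·235.1²/216 = 20.7062
  stratum Q4: (800/3820)²·(1 − 138/800)·82.5²/138 = 1.78999
  stratum Q5: (440/3820)²·(1 − 47/440)·224.4²/47 = 12.696
V̂(x̄_st) = 40.5984
SE(x̄_st) = √40.5984 = 6.37169

SE(x̄_st) ≈ 6.37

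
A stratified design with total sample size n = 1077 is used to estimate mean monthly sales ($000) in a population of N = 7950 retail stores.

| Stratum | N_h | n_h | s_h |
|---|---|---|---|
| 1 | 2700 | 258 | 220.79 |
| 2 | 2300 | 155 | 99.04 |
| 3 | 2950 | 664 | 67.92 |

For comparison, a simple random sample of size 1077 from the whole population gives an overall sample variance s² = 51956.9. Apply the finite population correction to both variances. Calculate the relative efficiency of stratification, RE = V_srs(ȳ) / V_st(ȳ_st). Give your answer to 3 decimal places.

RE ≈ 1.642

V̂(ȳ_st) = Σ W_h² (1 − n_h/N_h) s_h²/n_h, with W_h = N_h/N and N = 7950:
  stratum 1: (2700/7950)²·(1 − 258/2700)·220.79²/258 = 19.7113
  stratum 2: (2300/7950)²·(1 − 155/2300)·99.04²/155 = 4.93981
  stratum 3: (2950/7950)²·(1 − 664/2950)·67.92²/664 = 0.741295
V_st = 25.3924
V_srs = (1 − 1077/7950)·51956.9/1077 = 41.7068
Relative efficiency = V_srs / V_st = 41.7068/25.3924 = 1.6425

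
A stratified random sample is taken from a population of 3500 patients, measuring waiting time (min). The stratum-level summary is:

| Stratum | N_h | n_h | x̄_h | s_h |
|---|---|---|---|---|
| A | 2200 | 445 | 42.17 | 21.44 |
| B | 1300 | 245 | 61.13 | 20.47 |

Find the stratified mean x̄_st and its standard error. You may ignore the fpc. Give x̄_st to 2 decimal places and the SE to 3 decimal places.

x̄_st = Σ W_h x̄_h = (2200·42.17 + 1300·61.13)/3500 = 49.21229
V̂(x̄_st) = Σ W_h² s_h²/n_h, with W_h = N_h/N and N = 3500:
  stratum A: (2200/3500)²·21.44²/445 = 0.40813
  stratum B: (1300/3500)²·20.47²/245 = 0.23595
V̂(x̄_st) = 0.64408
SE(x̄_st) = √0.64408 = 0.802546

x̄_st ≈ 49.21, SE ≈ 0.803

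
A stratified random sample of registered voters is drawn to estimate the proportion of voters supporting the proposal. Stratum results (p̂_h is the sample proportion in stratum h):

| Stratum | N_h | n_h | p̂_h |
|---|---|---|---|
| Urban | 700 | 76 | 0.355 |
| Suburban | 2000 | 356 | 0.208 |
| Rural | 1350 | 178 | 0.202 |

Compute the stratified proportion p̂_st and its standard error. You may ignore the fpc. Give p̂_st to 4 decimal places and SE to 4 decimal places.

p̂_st ≈ 0.2314, SE ≈ 0.0175

N = 4050; stratum weights W_h = N_h/N.
p̂_st = Σ W_h p̂_h = (700·0.355 + 2000·0.208 + 1350·0.202)/4050 = 0.23141
V̂(p̂_st) = Σ W_h² p̂_h(1−p̂_h)/(n_h−1):
  stratum Urban: (700/4050)²·0.355·0.645/75 = 9.12038e-05
  stratum Suburban: (2000/4050)²·0.208·0.792/355 = 0.000113164
  stratum Rural: (1350/4050)²·0.202·0.798/177 = 0.00010119
V̂(p̂_st) = 0.000305558; SE = √V̂ = 0.0174802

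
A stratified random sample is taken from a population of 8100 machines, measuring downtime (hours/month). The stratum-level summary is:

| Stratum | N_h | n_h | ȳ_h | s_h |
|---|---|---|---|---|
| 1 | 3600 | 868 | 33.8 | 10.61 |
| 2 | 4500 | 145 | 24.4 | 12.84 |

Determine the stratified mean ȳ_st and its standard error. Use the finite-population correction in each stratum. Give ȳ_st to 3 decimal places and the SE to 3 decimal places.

ȳ_st = Σ W_h ȳ_h = (3600·33.8 + 4500·24.4)/8100 = 28.57778
V̂(ȳ_st) = Σ W_h² (1 − n_h/N_h) s_h²/n_h, with W_h = N_h/N and N = 8100:
  stratum 1: (3600/8100)²·(1 − 868/3600)·10.61²/868 = 0.0194413
  stratum 2: (4500/8100)²·(1 − 145/4500)·12.84²/145 = 0.33962
V̂(ȳ_st) = 0.359061
SE(ȳ_st) = √0.359061 = 0.599217

ȳ_st ≈ 28.578, SE ≈ 0.599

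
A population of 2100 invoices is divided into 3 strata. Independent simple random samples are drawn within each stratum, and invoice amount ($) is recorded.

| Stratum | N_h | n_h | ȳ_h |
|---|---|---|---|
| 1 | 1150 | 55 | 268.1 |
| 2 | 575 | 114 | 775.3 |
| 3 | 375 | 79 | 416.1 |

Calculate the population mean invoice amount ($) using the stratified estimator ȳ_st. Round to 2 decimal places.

ȳ_st ≈ 433.40

N = Σ N_h = 2100. Stratum weights W_h = N_h/N.
ȳ_st = (1150·268.1 + 575·775.3 + 375·416.1) / 2100 = 433.4048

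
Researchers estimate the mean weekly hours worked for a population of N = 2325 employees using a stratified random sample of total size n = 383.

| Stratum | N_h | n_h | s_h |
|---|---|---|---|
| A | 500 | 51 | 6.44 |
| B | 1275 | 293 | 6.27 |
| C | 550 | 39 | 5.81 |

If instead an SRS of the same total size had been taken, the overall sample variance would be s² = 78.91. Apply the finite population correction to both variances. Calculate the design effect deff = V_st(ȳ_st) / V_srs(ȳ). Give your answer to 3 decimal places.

deff ≈ 0.638

V̂(ȳ_st) = Σ W_h² (1 − n_h/N_h) s_h²/n_h, with W_h = N_h/N and N = 2325:
  stratum A: (500/2325)²·(1 − 51/500)·6.44²/51 = 0.0337732
  stratum B: (1275/2325)²·(1 − 293/1275)·6.27²/293 = 0.0310773
  stratum C: (550/2325)²·(1 − 39/550)·5.81²/39 = 0.0450013
V_st = 0.109852
V_srs = (1 − 383/2325)·78.91/383 = 0.172092
deff = V_st / V_srs = 0.109852/0.172092 = 0.6383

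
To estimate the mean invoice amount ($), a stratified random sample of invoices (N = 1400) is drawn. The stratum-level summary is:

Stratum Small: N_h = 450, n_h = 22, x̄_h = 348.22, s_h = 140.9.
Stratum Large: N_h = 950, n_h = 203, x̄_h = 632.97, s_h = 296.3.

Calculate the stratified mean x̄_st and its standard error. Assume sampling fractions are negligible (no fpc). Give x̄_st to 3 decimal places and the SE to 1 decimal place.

x̄_st = Σ W_h x̄_h = (450·348.22 + 950·632.97)/1400 = 541.44321
V̂(x̄_st) = Σ W_h² s_h²/n_h, with W_h = N_h/N and N = 1400:
  stratum Small: (450/1400)²·140.9²/22 = 93.2327
  stratum Large: (950/1400)²·296.3²/203 = 199.14
V̂(x̄_st) = 292.373
SE(x̄_st) = √292.373 = 17.0989

x̄_st ≈ 541.443, SE ≈ 17.1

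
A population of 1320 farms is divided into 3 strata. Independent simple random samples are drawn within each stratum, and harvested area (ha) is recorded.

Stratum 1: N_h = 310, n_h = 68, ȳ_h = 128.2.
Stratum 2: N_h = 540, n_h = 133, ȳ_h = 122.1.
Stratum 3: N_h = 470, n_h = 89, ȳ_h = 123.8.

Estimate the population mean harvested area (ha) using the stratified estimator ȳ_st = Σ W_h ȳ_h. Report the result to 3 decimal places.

ȳ_st ≈ 124.138

N = Σ N_h = 1320. Stratum weights W_h = N_h/N.
ȳ_st = (310·128.2 + 540·122.1 + 470·123.8) / 1320 = 124.13788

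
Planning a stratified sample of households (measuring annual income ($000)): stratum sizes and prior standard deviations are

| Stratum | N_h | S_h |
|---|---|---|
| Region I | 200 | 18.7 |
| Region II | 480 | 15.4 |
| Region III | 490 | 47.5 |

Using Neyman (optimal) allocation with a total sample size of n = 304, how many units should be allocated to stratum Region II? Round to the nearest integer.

Neyman allocation: n_h = n · N_h S_h / Σ N_i S_i, with n = 304.
  stratum Region I: N_h·S_h = 200·18.7 = 3740.00
  stratum Region II: N_h·S_h = 480·15.4 = 7392.00
  stratum Region III: N_h·S_h = 490·47.5 = 23275.00
Σ N_h S_h = 34407.00
n for stratum Region II = 304·7392.00/34407.00 = 65.311 → 65

65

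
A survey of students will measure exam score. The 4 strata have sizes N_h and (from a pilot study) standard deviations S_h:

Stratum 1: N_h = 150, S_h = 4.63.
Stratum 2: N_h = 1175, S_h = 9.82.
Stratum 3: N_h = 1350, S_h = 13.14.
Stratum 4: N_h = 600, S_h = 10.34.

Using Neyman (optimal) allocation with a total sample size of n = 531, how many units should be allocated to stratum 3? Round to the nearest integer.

260

Neyman allocation: n_h = n · N_h S_h / Σ N_i S_i, with n = 531.
  stratum 1: N_h·S_h = 150·4.63 = 694.50
  stratum 2: N_h·S_h = 1175·9.82 = 11538.50
  stratum 3: N_h·S_h = 1350·13.14 = 17739.00
  stratum 4: N_h·S_h = 600·10.34 = 6204.00
Σ N_h S_h = 36176.00
n for stratum 3 = 531·17739.00/36176.00 = 260.377 → 260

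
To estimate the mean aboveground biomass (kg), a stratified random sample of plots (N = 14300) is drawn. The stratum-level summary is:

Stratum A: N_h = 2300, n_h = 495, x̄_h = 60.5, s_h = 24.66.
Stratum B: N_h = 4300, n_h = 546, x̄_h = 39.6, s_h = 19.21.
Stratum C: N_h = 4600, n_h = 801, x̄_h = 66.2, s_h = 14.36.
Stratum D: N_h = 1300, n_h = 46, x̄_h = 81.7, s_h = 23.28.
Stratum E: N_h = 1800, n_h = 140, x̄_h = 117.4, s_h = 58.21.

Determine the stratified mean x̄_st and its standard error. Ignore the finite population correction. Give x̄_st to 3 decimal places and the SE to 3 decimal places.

x̄_st ≈ 65.138, SE ≈ 0.775

x̄_st = Σ W_h x̄_h = (2300·60.5 + 4300·39.6 + 4600·66.2 + 1300·81.7 + 1800·117.4)/14300 = 65.13846
V̂(x̄_st) = Σ W_h² s_h²/n_h, with W_h = N_h/N and N = 14300:
  stratum A: (2300/14300)²·24.66²/495 = 0.0317808
  stratum B: (4300/14300)²·19.21²/546 = 0.0611121
  stratum C: (4600/14300)²·14.36²/801 = 0.0266391
  stratum D: (1300/14300)²·23.28²/46 = 0.0973695
  stratum E: (1800/14300)²·58.21²/140 = 0.383478
V̂(x̄_st) = 0.600379
SE(x̄_st) = √0.600379 = 0.774841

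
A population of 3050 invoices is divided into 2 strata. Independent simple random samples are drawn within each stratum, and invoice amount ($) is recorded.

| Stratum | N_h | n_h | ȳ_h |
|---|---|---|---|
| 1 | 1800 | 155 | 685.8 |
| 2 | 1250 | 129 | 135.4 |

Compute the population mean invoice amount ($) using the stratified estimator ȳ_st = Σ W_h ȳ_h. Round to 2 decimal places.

ȳ_st ≈ 460.23

N = Σ N_h = 3050. Stratum weights W_h = N_h/N.
ȳ_st = (1800·685.8 + 1250·135.4) / 3050 = 460.2262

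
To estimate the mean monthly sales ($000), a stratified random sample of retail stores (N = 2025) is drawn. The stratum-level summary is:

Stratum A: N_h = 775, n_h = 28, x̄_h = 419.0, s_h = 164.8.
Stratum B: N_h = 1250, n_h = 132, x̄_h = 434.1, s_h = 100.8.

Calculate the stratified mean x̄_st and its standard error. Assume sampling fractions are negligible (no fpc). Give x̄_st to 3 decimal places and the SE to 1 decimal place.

x̄_st = Σ W_h x̄_h = (775·419.0 + 1250·434.1)/2025 = 428.32099
V̂(x̄_st) = Σ W_h² s_h²/n_h, with W_h = N_h/N and N = 2025:
  stratum A: (775/2025)²·164.8²/28 = 142.072
  stratum B: (1250/2025)²·100.8²/132 = 29.3303
V̂(x̄_st) = 171.403
SE(x̄_st) = √171.403 = 13.0921

x̄_st ≈ 428.321, SE ≈ 13.1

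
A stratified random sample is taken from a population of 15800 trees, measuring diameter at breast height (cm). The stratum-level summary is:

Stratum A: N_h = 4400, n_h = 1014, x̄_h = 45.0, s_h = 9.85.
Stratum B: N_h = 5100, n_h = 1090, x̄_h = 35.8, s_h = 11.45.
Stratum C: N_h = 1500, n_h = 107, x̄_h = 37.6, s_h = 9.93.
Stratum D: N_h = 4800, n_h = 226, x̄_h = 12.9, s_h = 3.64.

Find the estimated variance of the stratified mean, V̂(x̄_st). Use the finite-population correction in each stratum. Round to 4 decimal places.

V̂(x̄_st) ≈ 0.0284

V̂(x̄_st) = Σ W_h² (1 − n_h/N_h) s_h²/n_h, with W_h = N_h/N and N = 15800:
  stratum A: (4400/15800)²·(1 − 1014/4400)·9.85²/1014 = 0.00571031
  stratum B: (5100/15800)²·(1 − 1090/5100)·11.45²/1090 = 0.00985337
  stratum C: (1500/15800)²·(1 − 107/1500)·9.93²/107 = 0.00771335
  stratum D: (4800/15800)²·(1 − 226/4800)·3.64²/226 = 0.00515606
V̂(x̄_st) = 0.0284331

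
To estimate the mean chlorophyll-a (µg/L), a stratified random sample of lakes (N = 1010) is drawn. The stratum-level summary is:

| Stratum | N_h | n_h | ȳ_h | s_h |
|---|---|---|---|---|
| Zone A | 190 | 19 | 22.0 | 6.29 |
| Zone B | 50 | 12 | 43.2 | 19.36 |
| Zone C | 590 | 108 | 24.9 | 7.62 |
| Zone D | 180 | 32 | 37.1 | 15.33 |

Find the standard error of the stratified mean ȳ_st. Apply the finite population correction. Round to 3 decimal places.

V̂(ȳ_st) = Σ W_h² (1 − n_h/N_h) s_h²/n_h, with W_h = N_h/N and N = 1010:
  stratum Zone A: (190/1010)²·(1 − 19/190)·6.29²/19 = 0.0663215
  stratum Zone B: (50/1010)²·(1 − 12/50)·19.36²/12 = 0.0581755
  stratum Zone C: (590/1010)²·(1 − 108/590)·7.62²/108 = 0.14988
  stratum Zone D: (180/1010)²·(1 − 32/180)·15.33²/32 = 0.19179
V̂(ȳ_st) = 0.466167
SE(ȳ_st) = √0.466167 = 0.682764

SE(ȳ_st) ≈ 0.683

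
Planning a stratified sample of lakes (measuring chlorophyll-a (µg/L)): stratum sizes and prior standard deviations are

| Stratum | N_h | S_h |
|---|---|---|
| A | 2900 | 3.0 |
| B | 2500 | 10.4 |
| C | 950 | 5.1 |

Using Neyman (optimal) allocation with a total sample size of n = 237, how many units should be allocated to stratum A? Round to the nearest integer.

Neyman allocation: n_h = n · N_h S_h / Σ N_i S_i, with n = 237.
  stratum A: N_h·S_h = 2900·3.0 = 8700.00
  stratum B: N_h·S_h = 2500·10.4 = 26000.00
  stratum C: N_h·S_h = 950·5.1 = 4845.00
Σ N_h S_h = 39545.00
n for stratum A = 237·8700.00/39545.00 = 52.141 → 52

52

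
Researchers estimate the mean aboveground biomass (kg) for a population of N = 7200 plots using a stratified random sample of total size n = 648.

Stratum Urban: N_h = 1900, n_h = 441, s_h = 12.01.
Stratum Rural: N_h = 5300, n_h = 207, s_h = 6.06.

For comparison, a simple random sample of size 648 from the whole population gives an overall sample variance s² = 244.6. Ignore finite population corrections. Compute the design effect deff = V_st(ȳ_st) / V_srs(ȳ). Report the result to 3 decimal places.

deff ≈ 0.315

V̂(ȳ_st) = Σ W_h² s_h²/n_h, with W_h = N_h/N and N = 7200:
  stratum Urban: (1900/7200)²·12.01²/441 = 0.0227766
  stratum Rural: (5300/7200)²·6.06²/207 = 0.0961306
V_st = 0.118907
V_srs = s²/n = 244.6/648 = 0.377469
deff = V_st / V_srs = 0.118907/0.377469 = 0.3150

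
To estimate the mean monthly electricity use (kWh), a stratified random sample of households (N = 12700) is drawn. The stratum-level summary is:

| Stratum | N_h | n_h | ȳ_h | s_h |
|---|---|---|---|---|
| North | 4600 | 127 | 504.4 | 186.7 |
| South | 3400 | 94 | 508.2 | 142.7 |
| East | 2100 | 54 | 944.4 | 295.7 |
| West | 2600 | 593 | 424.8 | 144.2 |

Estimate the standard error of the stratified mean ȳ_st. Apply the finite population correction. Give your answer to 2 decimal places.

SE(ȳ_st) ≈ 9.71

V̂(ȳ_st) = Σ W_h² (1 − n_h/N_h) s_h²/n_h, with W_h = N_h/N and N = 12700:
  stratum North: (4600/12700)²·(1 − 127/4600)·186.7²/127 = 35.0134
  stratum South: (3400/12700)²·(1 − 94/3400)·142.7²/94 = 15.0971
  stratum East: (2100/12700)²·(1 − 54/2100)·295.7²/54 = 43.1347
  stratum West: (2600/12700)²·(1 − 593/2600)·144.2²/593 = 1.13446
V̂(ȳ_st) = 94.3796
SE(ȳ_st) = √94.3796 = 9.71492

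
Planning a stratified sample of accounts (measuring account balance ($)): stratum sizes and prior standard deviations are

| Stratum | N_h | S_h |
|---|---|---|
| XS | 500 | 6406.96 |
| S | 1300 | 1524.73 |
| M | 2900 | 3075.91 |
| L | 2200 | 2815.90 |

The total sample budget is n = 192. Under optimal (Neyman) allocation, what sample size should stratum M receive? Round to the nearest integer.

Neyman allocation: n_h = n · N_h S_h / Σ N_i S_i, with n = 192.
  stratum XS: N_h·S_h = 500·6406.96 = 3203480.00
  stratum S: N_h·S_h = 1300·1524.73 = 1982149.00
  stratum M: N_h·S_h = 2900·3075.91 = 8920139.00
  stratum L: N_h·S_h = 2200·2815.90 = 6194980.00
Σ N_h S_h = 20300748.00
n for stratum M = 192·8920139.00/20300748.00 = 84.365 → 84

84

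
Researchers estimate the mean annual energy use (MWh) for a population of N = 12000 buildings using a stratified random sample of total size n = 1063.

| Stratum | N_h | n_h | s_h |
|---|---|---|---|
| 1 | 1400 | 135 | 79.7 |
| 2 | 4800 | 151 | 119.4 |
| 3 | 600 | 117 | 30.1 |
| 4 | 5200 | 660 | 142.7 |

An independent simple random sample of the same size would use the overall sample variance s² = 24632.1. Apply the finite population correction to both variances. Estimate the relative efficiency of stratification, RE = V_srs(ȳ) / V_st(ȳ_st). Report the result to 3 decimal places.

RE ≈ 1.041

V̂(ȳ_st) = Σ W_h² (1 − n_h/N_h) s_h²/n_h, with W_h = N_h/N and N = 12000:
  stratum 1: (1400/12000)²·(1 − 135/1400)·79.7²/135 = 0.578681
  stratum 2: (4800/12000)²·(1 − 151/4800)·119.4²/151 = 14.6309
  stratum 3: (600/12000)²·(1 − 117/600)·30.1²/117 = 0.0155841
  stratum 4: (5200/12000)²·(1 − 660/5200)·142.7²/660 = 5.05825
V_st = 20.2834
V_srs = (1 − 1063/12000)·24632.1/1063 = 21.1196
Relative efficiency = V_srs / V_st = 21.1196/20.2834 = 1.0412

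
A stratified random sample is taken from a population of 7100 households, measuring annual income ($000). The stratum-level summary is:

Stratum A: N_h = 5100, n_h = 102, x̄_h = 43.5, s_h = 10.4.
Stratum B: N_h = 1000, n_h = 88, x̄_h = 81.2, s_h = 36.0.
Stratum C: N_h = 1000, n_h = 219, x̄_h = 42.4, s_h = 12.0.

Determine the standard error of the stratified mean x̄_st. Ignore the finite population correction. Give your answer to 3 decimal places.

V̂(x̄_st) = Σ W_h² s_h²/n_h, with W_h = N_h/N and N = 7100:
  stratum A: (5100/7100)²·10.4²/102 = 0.54713
  stratum B: (1000/7100)²·36.0²/88 = 0.29215
  stratum C: (1000/7100)²·12.0²/219 = 0.0130437
V̂(x̄_st) = 0.852323
SE(x̄_st) = √0.852323 = 0.923213

SE(x̄_st) ≈ 0.923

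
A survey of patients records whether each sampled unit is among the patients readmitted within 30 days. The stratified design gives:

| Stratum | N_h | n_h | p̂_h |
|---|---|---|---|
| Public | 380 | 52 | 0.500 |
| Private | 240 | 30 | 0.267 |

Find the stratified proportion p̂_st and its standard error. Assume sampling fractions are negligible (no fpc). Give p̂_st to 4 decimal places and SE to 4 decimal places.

p̂_st ≈ 0.4098, SE ≈ 0.0534

N = 620; stratum weights W_h = N_h/N.
p̂_st = Σ W_h p̂_h = (380·0.500 + 240·0.267)/620 = 0.40981
V̂(p̂_st) = Σ W_h² p̂_h(1−p̂_h)/(n_h−1):
  stratum Public: (380/620)²·0.500·0.500/51 = 0.00184142
  stratum Private: (240/620)²·0.267·0.733/29 = 0.00101124
V̂(p̂_st) = 0.00285267; SE = √V̂ = 0.0534104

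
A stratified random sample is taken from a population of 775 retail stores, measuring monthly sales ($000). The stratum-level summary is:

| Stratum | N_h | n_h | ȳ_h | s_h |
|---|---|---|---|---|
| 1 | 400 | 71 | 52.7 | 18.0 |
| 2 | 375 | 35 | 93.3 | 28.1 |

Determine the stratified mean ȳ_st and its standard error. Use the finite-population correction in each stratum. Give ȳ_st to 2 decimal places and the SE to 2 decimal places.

ȳ_st ≈ 72.35, SE ≈ 2.41

ȳ_st = Σ W_h ȳ_h = (400·52.7 + 375·93.3)/775 = 72.34516
V̂(ȳ_st) = Σ W_h² (1 − n_h/N_h) s_h²/n_h, with W_h = N_h/N and N = 775:
  stratum 1: (400/775)²·(1 − 71/400)·18.0²/71 = 0.99986
  stratum 2: (375/775)²·(1 − 35/375)·28.1²/35 = 4.78907
V̂(ȳ_st) = 5.78893
SE(ȳ_st) = √5.78893 = 2.40602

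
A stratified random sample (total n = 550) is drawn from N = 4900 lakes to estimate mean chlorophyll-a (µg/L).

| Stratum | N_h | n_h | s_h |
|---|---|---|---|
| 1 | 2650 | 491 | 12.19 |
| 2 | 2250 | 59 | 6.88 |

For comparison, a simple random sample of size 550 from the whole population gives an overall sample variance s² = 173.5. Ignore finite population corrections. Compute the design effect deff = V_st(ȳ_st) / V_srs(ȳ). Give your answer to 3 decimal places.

deff ≈ 0.817

V̂(ȳ_st) = Σ W_h² s_h²/n_h, with W_h = N_h/N and N = 4900:
  stratum 1: (2650/4900)²·12.19²/491 = 0.0885168
  stratum 2: (2250/4900)²·6.88²/59 = 0.16916
V_st = 0.257677
V_srs = s²/n = 173.5/550 = 0.315455
deff = V_st / V_srs = 0.257677/0.315455 = 0.8168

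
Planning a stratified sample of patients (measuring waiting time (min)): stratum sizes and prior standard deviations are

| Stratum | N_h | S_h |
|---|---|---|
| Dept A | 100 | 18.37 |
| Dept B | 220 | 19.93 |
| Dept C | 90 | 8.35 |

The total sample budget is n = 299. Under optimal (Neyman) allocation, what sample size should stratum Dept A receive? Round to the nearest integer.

79

Neyman allocation: n_h = n · N_h S_h / Σ N_i S_i, with n = 299.
  stratum Dept A: N_h·S_h = 100·18.37 = 1837.00
  stratum Dept B: N_h·S_h = 220·19.93 = 4384.60
  stratum Dept C: N_h·S_h = 90·8.35 = 751.50
Σ N_h S_h = 6973.10
n for stratum Dept A = 299·1837.00/6973.10 = 78.769 → 79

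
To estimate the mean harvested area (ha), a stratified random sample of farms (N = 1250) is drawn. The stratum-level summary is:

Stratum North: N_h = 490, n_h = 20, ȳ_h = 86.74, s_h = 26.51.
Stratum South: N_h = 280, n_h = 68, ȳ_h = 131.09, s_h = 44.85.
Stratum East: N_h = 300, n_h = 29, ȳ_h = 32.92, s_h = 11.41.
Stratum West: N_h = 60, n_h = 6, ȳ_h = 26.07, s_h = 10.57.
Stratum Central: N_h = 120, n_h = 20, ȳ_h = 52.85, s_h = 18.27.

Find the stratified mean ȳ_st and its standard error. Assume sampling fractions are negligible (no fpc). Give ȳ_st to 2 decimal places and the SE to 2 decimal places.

ȳ_st ≈ 77.59, SE ≈ 2.71

ȳ_st = Σ W_h ȳ_h = (490·86.74 + 280·131.09 + 300·32.92 + 60·26.07 + 120·52.85)/1250 = 77.59200
V̂(ȳ_st) = Σ W_h² s_h²/n_h, with W_h = N_h/N and N = 1250:
  stratum North: (490/1250)²·26.51²/20 = 5.3996
  stratum South: (280/1250)²·44.85²/68 = 1.48427
  stratum East: (300/1250)²·11.41²/29 = 0.258581
  stratum West: (60/1250)²·10.57²/6 = 0.0429024
  stratum Central: (120/1250)²·18.27²/20 = 0.153812
V̂(ȳ_st) = 7.33916
SE(ȳ_st) = √7.33916 = 2.70909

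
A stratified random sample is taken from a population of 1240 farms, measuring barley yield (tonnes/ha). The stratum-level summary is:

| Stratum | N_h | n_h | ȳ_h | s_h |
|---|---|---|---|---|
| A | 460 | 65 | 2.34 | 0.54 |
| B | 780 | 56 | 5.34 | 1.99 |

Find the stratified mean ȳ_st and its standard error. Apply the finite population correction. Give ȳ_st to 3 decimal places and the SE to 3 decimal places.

ȳ_st = Σ W_h ȳ_h = (460·2.34 + 780·5.34)/1240 = 4.22710
V̂(ȳ_st) = Σ W_h² (1 − n_h/N_h) s_h²/n_h, with W_h = N_h/N and N = 1240:
  stratum A: (460/1240)²·(1 − 65/460)·0.54²/65 = 0.000530134
  stratum B: (780/1240)²·(1 − 56/780)·1.99²/56 = 0.0259722
V̂(ȳ_st) = 0.0265023
SE(ȳ_st) = √0.0265023 = 0.162795

ȳ_st ≈ 4.227, SE ≈ 0.163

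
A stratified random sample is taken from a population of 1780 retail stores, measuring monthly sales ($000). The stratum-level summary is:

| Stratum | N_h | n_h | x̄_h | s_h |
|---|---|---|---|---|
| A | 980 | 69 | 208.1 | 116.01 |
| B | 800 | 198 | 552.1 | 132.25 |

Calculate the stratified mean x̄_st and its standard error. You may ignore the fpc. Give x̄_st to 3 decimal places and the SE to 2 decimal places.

x̄_st ≈ 362.707, SE ≈ 8.77

x̄_st = Σ W_h x̄_h = (980·208.1 + 800·552.1)/1780 = 362.70674
V̂(x̄_st) = Σ W_h² s_h²/n_h, with W_h = N_h/N and N = 1780:
  stratum A: (980/1780)²·116.01²/69 = 59.1227
  stratum B: (800/1780)²·132.25²/198 = 17.8429
V̂(x̄_st) = 76.9656
SE(x̄_st) = √76.9656 = 8.773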